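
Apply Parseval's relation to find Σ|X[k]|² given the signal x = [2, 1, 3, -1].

Parseval: Σ|x[n]|² = (1/N)Σ|X[k]|², so Σ|X[k]|² = N·Σ|x[n]|² = 4·15.0000

Σ|X[k]|² = N·Σ|x[n]|² = 4·15.0000 = 60.0000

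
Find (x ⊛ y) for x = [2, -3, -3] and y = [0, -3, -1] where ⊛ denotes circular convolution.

(x ⊛ y)[n] = Σ(m=0 to 2) x[m] · y[(n-m) mod 3]

Computing each output sample:
(x ⊛ y)[0] = 12
(x ⊛ y)[1] = -3
(x ⊛ y)[2] = 7

x ⊛ y = [12, -3, 7]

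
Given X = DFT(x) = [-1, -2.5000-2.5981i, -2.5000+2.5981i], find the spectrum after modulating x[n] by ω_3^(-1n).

Modulation property: DFT(ω_3^(-1n)·x[n]) = X[(k-1) mod 3], so circularly shift X by 1 positions.

X[k-1] = [-2.5000+2.5981i, -1, -2.5000-2.5981i]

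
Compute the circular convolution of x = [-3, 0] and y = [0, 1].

(x ⊛ y)[n] = Σ(m=0 to 1) x[m] · y[(n-m) mod 2]

Computing each output sample:
(x ⊛ y)[0] = 0
(x ⊛ y)[1] = -3

x ⊛ y = [0, -3]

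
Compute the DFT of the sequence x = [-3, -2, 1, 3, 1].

X[k] = Σ(n=0 to 4) x[n] · ω_5^(nk)
where ω_5 = e^(-2πi/5)

Computing each X[k]:
X[0] = 0
X[1] = -6.5451+4.0287i
X[2] = -0.9549-0.1388i
X[3] = -0.9549+0.1388i
X[4] = -6.5451-4.0287i

X = [0, -6.5451+4.0287i, -0.9549-0.1388i, -0.9549+0.1388i, -6.5451-4.0287i]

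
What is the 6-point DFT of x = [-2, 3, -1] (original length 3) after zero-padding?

Original 3-point DFT: [0, -3.0000-3.4641i, -3.0000+3.4641i]
Zero-padded 6-point DFT provides frequency interpolation.

DFT_6([x, 0, ...]) = [0, -1.7321i, -3.0000-3.4641i, -6, -3.0000+3.4641i, 1.7321i]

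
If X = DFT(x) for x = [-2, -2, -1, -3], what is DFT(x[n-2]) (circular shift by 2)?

Time shift by 2: X_shifted[k] = ω_4^(2k) · X[k]
Shifted x = [-1, -3, -2, -2]

DFT(x[n-2]) = [-8, 1+1i, 2, 1-1i]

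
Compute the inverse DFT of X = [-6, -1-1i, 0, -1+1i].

x[n] = (1/4) Σ(k=0 to 3) X[k] · e^(2πikn/4)

Computing each x[n]:
x[0] = -2
x[1] = -1
x[2] = -1
x[3] = -2

x = [-2, -1, -1, -2]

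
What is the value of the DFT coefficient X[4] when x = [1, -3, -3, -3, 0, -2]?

X[4] = Σ(n=0 to 5) x[n] · ω_6^(4n) where ω_6 = e^(-2πi/6)
= (1)·ω_6^0 + (-3)·ω_6^4 + (-3)·ω_6^8 + (-3)·ω_6^12 + (0)·ω_6^16 + (-2)·ω_6^20

X[4] = 2.0000+1.7321i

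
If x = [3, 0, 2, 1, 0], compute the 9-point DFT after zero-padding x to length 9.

Original 5-point DFT: [6, 0.5729-0.5878i, 3.9271+0.9511i, 3.9271-0.9511i, 0.5729+0.5878i]
Zero-padded 9-point DFT provides frequency interpolation.

DFT_9([x, 0, ...]) = [6, 2.8473-2.8356i, 0.6206+0.1820i, 3.0000+1.7321i, 4.0321+0.4195i, 4.0321-0.4195i, 3.0000-1.7321i, 0.6206-0.1820i, 2.8473+2.8356i]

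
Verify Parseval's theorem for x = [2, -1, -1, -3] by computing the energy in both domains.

Time domain:
Σ|x[n]|² = |2|² + |-1|² + |-1|² + |-3|² = 15.0000

Frequency domain:
(1/4)Σ|X[k]|² = (1/4)(|-3|² + |3-2i|² + |5|² + |3+2i|²) = (1/4)·60.0000 = 15.0000

Both sides agree, confirming Parseval's theorem.

Σ|x[n]|² = (1/N)Σ|X[k]|² = 15.0000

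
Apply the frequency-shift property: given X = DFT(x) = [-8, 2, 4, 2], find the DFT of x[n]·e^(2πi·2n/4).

Modulation property: DFT(ω_4^(-2n)·x[n]) = X[(k-2) mod 4], so circularly shift X by 2 positions.

X[k-2] = [4, 2, -8, 2]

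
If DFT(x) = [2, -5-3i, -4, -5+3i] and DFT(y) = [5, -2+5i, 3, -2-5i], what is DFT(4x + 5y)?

By linearity: DFT(4x + 5y) = 4·DFT(x) + 5·DFT(y)
= 4·[2, -5-3i, -4, -5+3i] + 5·[5, -2+5i, 3, -2-5i]

Computing element-wise:
Z[0] = 4·(2) + 5·(5) = 33
Z[1] = 4·(-5-3i) + 5·(-2+5i) = -30+13i
Z[2] = 4·(-4) + 5·(3) = -1
Z[3] = 4·(-5+3i) + 5·(-2-5i) = -30-13i

DFT(4x + 5y) = 4·X + 5·Y = [33, -30+13i, -1, -30-13i]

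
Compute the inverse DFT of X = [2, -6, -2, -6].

x[n] = (1/4) Σ(k=0 to 3) X[k] · e^(2πikn/4)

Computing each x[n]:
x[0] = -3
x[1] = 1
x[2] = 3
x[3] = 1

x = [-3, 1, 3, 1]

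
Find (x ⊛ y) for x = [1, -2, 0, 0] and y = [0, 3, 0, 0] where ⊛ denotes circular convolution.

(x ⊛ y)[n] = Σ(m=0 to 3) x[m] · y[(n-m) mod 4]

Computing each output sample:
(x ⊛ y)[0] = 0
(x ⊛ y)[1] = 3
(x ⊛ y)[2] = -6
(x ⊛ y)[3] = 0

x ⊛ y = [0, 3, -6, 0]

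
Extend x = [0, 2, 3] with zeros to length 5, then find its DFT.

Original 3-point DFT: [5, -2.5000+0.8660i, -2.5000-0.8660i]
Zero-padded 5-point DFT provides frequency interpolation.

DFT_5([x, 0, ...]) = [5, -1.8090-3.6655i, -0.6910+1.6776i, -0.6910-1.6776i, -1.8090+3.6655i]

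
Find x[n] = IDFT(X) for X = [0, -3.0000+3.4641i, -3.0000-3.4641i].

x[n] = (1/3) Σ(k=0 to 2) X[k] · e^(2πikn/3)

Computing each x[n]:
x[0] = -2
x[1] = -1
x[2] = 3

x = [-2, -1, 3]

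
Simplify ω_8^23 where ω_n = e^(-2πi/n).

Since ω_8^8 = 1, powers reduce modulo 8.
23 mod 8 = 7
So ω_8^23 = ω_8^7 = e^(-2πi·7/8)

ω_8^23 = ω_8^7 = 0.7071+0.7071i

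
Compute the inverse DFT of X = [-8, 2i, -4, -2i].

x[n] = (1/4) Σ(k=0 to 3) X[k] · e^(2πikn/4)

Computing each x[n]:
x[0] = -3
x[1] = -2
x[2] = -3
x[3] = 0

x = [-3, -2, -3, 0]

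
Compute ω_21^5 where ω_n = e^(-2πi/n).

ω_21^5 = e^(-2πi·5/21)
= cos(-2π·5/21) + i·sin(-2π·5/21)
= cos(-10π/21) + i·sin(-10π/21)

ω_21^5 = cos(-10π/21) + i·sin(-10π/21) = 0.0747-0.9972i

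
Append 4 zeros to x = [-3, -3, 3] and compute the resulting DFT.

Original 3-point DFT: [-3, -3.0000+5.1962i, -3.0000-5.1962i]
Zero-padded 7-point DFT provides frequency interpolation.

DFT_7([x, 0, ...]) = [-3, -5.5380-0.5793i, -5.0353+4.2264i, 1.5734+3.6471i, 1.5734-3.6471i, -5.0353-4.2264i, -5.5380+0.5793i]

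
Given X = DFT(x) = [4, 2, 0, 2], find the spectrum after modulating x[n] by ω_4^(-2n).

Modulation property: DFT(ω_4^(-2n)·x[n]) = X[(k-2) mod 4], so circularly shift X by 2 positions.

X[k-2] = [0, 2, 4, 2]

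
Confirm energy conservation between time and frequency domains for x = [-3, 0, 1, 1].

Time domain:
Σ|x[n]|² = |-3|² + |0|² + |1|² + |1|² = 11.0000

Frequency domain:
(1/4)Σ|X[k]|² = (1/4)(|-1|² + |-4+1i|² + |-3|² + |-4-1i|²) = (1/4)·44.0000 = 11.0000

Both sides agree, confirming Parseval's theorem.

Σ|x[n]|² = (1/N)Σ|X[k]|² = 11.0000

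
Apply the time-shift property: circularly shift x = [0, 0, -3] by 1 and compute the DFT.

Time shift by 1: X_shifted[k] = ω_3^(1k) · X[k]
Shifted x = [-3, 0, 0]

DFT(x[n-1]) = [-3, -3, -3]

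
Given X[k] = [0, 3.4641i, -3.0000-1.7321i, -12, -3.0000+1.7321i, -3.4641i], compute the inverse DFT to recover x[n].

x[n] = (1/6) Σ(k=0 to 5) X[k] · e^(2πikn/6)

Computing each x[n]:
x[0] = -3
x[1] = 2
x[2] = -3
x[3] = 1
x[4] = 0
x[5] = 3

x = [-3, 2, -3, 1, 0, 3]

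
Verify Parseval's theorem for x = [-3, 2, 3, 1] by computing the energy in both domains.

Time domain:
Σ|x[n]|² = |-3|² + |2|² + |3|² + |1|² = 23.0000

Frequency domain:
(1/4)Σ|X[k]|² = (1/4)(|3|² + |-6-1i|² + |-3|² + |-6+1i|²) = (1/4)·92.0000 = 23.0000

Both sides agree, confirming Parseval's theorem.

Σ|x[n]|² = (1/N)Σ|X[k]|² = 23.0000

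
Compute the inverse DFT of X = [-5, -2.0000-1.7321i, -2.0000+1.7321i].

x[n] = (1/3) Σ(k=0 to 2) X[k] · e^(2πikn/3)

Computing each x[n]:
x[0] = -3
x[1] = 0
x[2] = -2

x = [-3, 0, -2]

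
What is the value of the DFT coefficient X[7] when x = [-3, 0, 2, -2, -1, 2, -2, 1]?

X[7] = Σ(n=0 to 7) x[n] · ω_8^(7n) where ω_8 = e^(-2πi/8)
= (-3)·ω_8^0 + (0)·ω_8^7 + (2)·ω_8^14 + (-2)·ω_8^21 + (-1)·ω_8^28 + (2)·ω_8^35 + (-2)·ω_8^42 + (1)·ω_8^49

X[7] = -1.2929+0.4645i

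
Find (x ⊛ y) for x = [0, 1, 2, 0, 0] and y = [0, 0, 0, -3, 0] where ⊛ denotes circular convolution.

(x ⊛ y)[n] = Σ(m=0 to 4) x[m] · y[(n-m) mod 5]

Computing each output sample:
(x ⊛ y)[0] = -6
(x ⊛ y)[1] = 0
(x ⊛ y)[2] = 0
(x ⊛ y)[3] = 0
(x ⊛ y)[4] = -3

x ⊛ y = [-6, 0, 0, 0, -3]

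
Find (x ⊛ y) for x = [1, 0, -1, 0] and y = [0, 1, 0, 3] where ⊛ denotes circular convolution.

(x ⊛ y)[n] = Σ(m=0 to 3) x[m] · y[(n-m) mod 4]

Computing each output sample:
(x ⊛ y)[0] = 0
(x ⊛ y)[1] = -2
(x ⊛ y)[2] = 0
(x ⊛ y)[3] = 2

x ⊛ y = [0, -2, 0, 2]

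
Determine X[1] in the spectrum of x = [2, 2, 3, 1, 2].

X[1] = Σ(n=0 to 4) x[n] · ω_5^(1n) where ω_5 = e^(-2πi/5)
= (2)·ω_5^0 + (2)·ω_5^1 + (3)·ω_5^2 + (1)·ω_5^3 + (2)·ω_5^4

X[1] = -1.1756i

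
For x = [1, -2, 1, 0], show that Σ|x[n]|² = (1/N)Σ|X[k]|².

Time domain:
Σ|x[n]|² = |1|² + |-2|² + |1|² + |0|² = 6.0000

Frequency domain:
(1/4)Σ|X[k]|² = (1/4)(|0|² + |2i|² + |4|² + |-2i|²) = (1/4)·24.0000 = 6.0000

Both sides agree, confirming Parseval's theorem.

Σ|x[n]|² = (1/N)Σ|X[k]|² = 6.0000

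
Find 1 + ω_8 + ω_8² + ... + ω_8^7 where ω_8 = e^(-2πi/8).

Sum of all nth roots of unity equals 0 for n > 1 (geometric series with r ≠ 1).

0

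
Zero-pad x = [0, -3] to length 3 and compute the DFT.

Original 2-point DFT: [-3, 3]
Zero-padded 3-point DFT provides frequency interpolation.

DFT_3([x, 0, ...]) = [-3, 1.5000+2.5981i, 1.5000-2.5981i]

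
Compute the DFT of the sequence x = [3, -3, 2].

X[k] = Σ(n=0 to 2) x[n] · ω_3^(nk)
where ω_3 = e^(-2πi/3)

Computing each X[k]:
X[0] = 2
X[1] = 3.5000+4.3301i
X[2] = 3.5000-4.3301i

X = [2, 3.5000+4.3301i, 3.5000-4.3301i]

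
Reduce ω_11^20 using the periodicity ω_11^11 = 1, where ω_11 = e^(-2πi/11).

Since ω_11^11 = 1, powers reduce modulo 11.
20 mod 11 = 9
So ω_11^20 = ω_11^9 = e^(-2πi·9/11)

ω_11^20 = ω_11^9 = 0.4154+0.9096i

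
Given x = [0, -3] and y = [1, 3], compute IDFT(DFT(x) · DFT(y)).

(x ⊛ y)[n] = Σ(m=0 to 1) x[m] · y[(n-m) mod 2]

Computing each output sample:
(x ⊛ y)[0] = -9
(x ⊛ y)[1] = -3

x ⊛ y = [-9, -3]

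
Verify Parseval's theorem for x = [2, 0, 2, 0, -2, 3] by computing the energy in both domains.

Time domain:
Σ|x[n]|² = |2|² + |0|² + |2|² + |0|² + |-2|² + |3|² = 21.0000

Frequency domain:
(1/6)Σ|X[k]|² = (1/6)(|5|² + |3.5000-0.8660i|² + |0.5000+6.0622i|² + |-1|² + |0.5000-6.0622i|² + |3.5000+0.8660i|²) = (1/6)·126.0000 = 21.0000

Both sides agree, confirming Parseval's theorem.

Σ|x[n]|² = (1/N)Σ|X[k]|² = 21.0000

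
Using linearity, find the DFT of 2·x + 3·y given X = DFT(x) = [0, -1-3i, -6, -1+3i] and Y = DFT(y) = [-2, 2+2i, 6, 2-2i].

By linearity: DFT(2x + 3y) = 2·DFT(x) + 3·DFT(y)
= 2·[0, -1-3i, -6, -1+3i] + 3·[-2, 2+2i, 6, 2-2i]

Computing element-wise:
Z[0] = 2·(0) + 3·(-2) = -6
Z[1] = 2·(-1-3i) + 3·(2+2i) = 4
Z[2] = 2·(-6) + 3·(6) = 6
Z[3] = 2·(-1+3i) + 3·(2-2i) = 4

DFT(2x + 3y) = 2·X + 3·Y = [-6, 4, 6, 4]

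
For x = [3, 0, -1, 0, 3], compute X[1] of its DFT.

X[1] = Σ(n=0 to 4) x[n] · ω_5^(1n) where ω_5 = e^(-2πi/5)
= (3)·ω_5^0 + (0)·ω_5^1 + (-1)·ω_5^2 + (0)·ω_5^3 + (3)·ω_5^4

X[1] = 4.7361+3.4410i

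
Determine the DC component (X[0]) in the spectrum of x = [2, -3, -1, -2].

X[0] = Σ(n=0 to 3) x[n] · ω_4^0 = Σ x[n]
= (2) + (-3) + (-1) + (-2)

X[0] = -4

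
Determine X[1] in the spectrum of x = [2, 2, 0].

X[1] = Σ(n=0 to 2) x[n] · ω_3^(1n) where ω_3 = e^(-2πi/3)
= (2)·ω_3^0 + (2)·ω_3^1 + (0)·ω_3^2

X[1] = 1.0000-1.7321i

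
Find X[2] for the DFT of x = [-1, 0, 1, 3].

X[2] = Σ(n=0 to 3) x[n] · ω_4^(2n) where ω_4 = e^(-2πi/4)
= (-1)·ω_4^0 + (0)·ω_4^2 + (1)·ω_4^4 + (3)·ω_4^6

X[2] = -3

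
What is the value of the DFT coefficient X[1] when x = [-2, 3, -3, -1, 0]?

X[1] = Σ(n=0 to 4) x[n] · ω_5^(1n) where ω_5 = e^(-2πi/5)
= (-2)·ω_5^0 + (3)·ω_5^1 + (-3)·ω_5^2 + (-1)·ω_5^3 + (0)·ω_5^4

X[1] = 2.1631-1.6776i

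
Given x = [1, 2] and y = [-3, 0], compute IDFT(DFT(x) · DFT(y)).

(x ⊛ y)[n] = Σ(m=0 to 1) x[m] · y[(n-m) mod 2]

Computing each output sample:
(x ⊛ y)[0] = -3
(x ⊛ y)[1] = -6

x ⊛ y = [-3, -6]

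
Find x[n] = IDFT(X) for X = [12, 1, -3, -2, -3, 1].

x[n] = (1/6) Σ(k=0 to 5) X[k] · e^(2πikn/6)

Computing each x[n]:
x[0] = 1
x[1] = 3
x[2] = 2
x[3] = 1
x[4] = 2
x[5] = 3

x = [1, 3, 2, 1, 2, 3]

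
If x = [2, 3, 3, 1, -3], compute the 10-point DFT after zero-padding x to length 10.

Original 5-point DFT: [6, -1.2361-6.8819i, 3.2361-1.6246i, 3.2361+1.6246i, -1.2361+6.8819i]
Zero-padded 10-point DFT provides frequency interpolation.

DFT_10([x, 0, ...]) = [6, 7.4721-3.8042i, -1.2361-6.8819i, -1.4721+2.3511i, 3.2361-1.6246i, -2, 3.2361+1.6246i, -1.4721-2.3511i, -1.2361+6.8819i, 7.4721+3.8042i]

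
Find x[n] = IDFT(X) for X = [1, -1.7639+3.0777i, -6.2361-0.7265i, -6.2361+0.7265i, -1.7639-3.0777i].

x[n] = (1/5) Σ(k=0 to 4) X[k] · e^(2πikn/5)

Computing each x[n]:
x[0] = -3
x[1] = 1
x[2] = -1
x[3] = 1
x[4] = 3

x = [-3, 1, -1, 1, 3]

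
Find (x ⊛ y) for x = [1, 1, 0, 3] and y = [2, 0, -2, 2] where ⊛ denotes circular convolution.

(x ⊛ y)[n] = Σ(m=0 to 3) x[m] · y[(n-m) mod 4]

Computing each output sample:
(x ⊛ y)[0] = 4
(x ⊛ y)[1] = -4
(x ⊛ y)[2] = 4
(x ⊛ y)[3] = 6

x ⊛ y = [4, -4, 4, 6]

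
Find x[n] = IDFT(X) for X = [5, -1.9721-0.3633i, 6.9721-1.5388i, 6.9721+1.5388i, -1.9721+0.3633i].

x[n] = (1/5) Σ(k=0 to 4) X[k] · e^(2πikn/5)

Computing each x[n]:
x[0] = 3
x[1] = -1
x[2] = 2
x[3] = 3
x[4] = -2

x = [3, -1, 2, 3, -2]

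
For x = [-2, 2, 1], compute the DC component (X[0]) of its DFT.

X[0] = Σ(n=0 to 2) x[n] · ω_3^0 = Σ x[n]
= (-2) + (2) + (1)

X[0] = 1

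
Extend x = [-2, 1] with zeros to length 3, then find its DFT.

Original 2-point DFT: [-1, -3]
Zero-padded 3-point DFT provides frequency interpolation.

DFT_3([x, 0, ...]) = [-1, -2.5000-0.8660i, -2.5000+0.8660i]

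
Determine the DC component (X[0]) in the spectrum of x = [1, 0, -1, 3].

X[0] = Σ(n=0 to 3) x[n] · ω_4^0 = Σ x[n]
= (1) + (0) + (-1) + (3)

X[0] = 3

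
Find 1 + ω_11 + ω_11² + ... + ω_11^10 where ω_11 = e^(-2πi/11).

Sum of all nth roots of unity equals 0 for n > 1 (geometric series with r ≠ 1).

0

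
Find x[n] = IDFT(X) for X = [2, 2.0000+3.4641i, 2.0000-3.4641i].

x[n] = (1/3) Σ(k=0 to 2) X[k] · e^(2πikn/3)

Computing each x[n]:
x[0] = 2
x[1] = -2
x[2] = 2

x = [2, -2, 2]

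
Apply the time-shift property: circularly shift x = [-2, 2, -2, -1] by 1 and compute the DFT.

Time shift by 1: X_shifted[k] = ω_4^(1k) · X[k]
Shifted x = [-1, -2, 2, -2]

DFT(x[n-1]) = [-3, -3, 5, -3]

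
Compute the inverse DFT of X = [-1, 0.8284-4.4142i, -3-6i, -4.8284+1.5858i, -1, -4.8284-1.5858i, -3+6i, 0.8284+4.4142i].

x[n] = (1/8) Σ(k=0 to 7) X[k] · e^(2πikn/8)

Computing each x[n]:
x[0] = -2
x[1] = 3
x[2] = 2
x[3] = -2
x[4] = 0
x[5] = 0
x[6] = -1
x[7] = -1

x = [-2, 3, 2, -2, 0, 0, -1, -1]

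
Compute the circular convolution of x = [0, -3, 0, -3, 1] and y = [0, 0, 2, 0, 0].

(x ⊛ y)[n] = Σ(m=0 to 4) x[m] · y[(n-m) mod 5]

Computing each output sample:
(x ⊛ y)[0] = -6
(x ⊛ y)[1] = 2
(x ⊛ y)[2] = 0
(x ⊛ y)[3] = -6
(x ⊛ y)[4] = 0

x ⊛ y = [-6, 2, 0, -6, 0]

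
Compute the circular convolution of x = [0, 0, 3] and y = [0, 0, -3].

(x ⊛ y)[n] = Σ(m=0 to 2) x[m] · y[(n-m) mod 3]

Computing each output sample:
(x ⊛ y)[0] = 0
(x ⊛ y)[1] = -9
(x ⊛ y)[2] = 0

x ⊛ y = [0, -9, 0]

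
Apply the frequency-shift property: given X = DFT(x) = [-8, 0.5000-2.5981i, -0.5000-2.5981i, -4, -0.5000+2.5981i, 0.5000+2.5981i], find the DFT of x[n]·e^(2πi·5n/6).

Modulation property: DFT(ω_6^(-5n)·x[n]) = X[(k-5) mod 6], so circularly shift X by 5 positions.

X[k-5] = [0.5000-2.5981i, -0.5000-2.5981i, -4, -0.5000+2.5981i, 0.5000+2.5981i, -8]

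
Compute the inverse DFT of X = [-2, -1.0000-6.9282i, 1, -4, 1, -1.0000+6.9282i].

x[n] = (1/6) Σ(k=0 to 5) X[k] · e^(2πikn/6)

Computing each x[n]:
x[0] = -1
x[1] = 2
x[2] = 1
x[3] = 1
x[4] = -3
x[5] = -2

x = [-1, 2, 1, 1, -3, -2]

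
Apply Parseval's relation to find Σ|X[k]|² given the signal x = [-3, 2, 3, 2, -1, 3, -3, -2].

Parseval: Σ|x[n]|² = (1/N)Σ|X[k]|², so Σ|X[k]|² = N·Σ|x[n]|² = 8·49.0000

Σ|X[k]|² = N·Σ|x[n]|² = 8·49.0000 = 392.0000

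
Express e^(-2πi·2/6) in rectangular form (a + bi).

ω_6^2 = e^(-2πi·2/6)
= cos(-2π·2/6) + i·sin(-2π·2/6)
= cos(-4π/6) + i·sin(-4π/6)

ω_6^2 = cos(-4π/6) + i·sin(-4π/6) = -0.5000-0.8660i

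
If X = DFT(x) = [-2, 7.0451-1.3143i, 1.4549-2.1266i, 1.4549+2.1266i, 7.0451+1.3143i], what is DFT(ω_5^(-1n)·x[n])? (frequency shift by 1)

Modulation property: DFT(ω_5^(-1n)·x[n]) = X[(k-1) mod 5], so circularly shift X by 1 positions.

X[k-1] = [7.0451+1.3143i, -2, 7.0451-1.3143i, 1.4549-2.1266i, 1.4549+2.1266i]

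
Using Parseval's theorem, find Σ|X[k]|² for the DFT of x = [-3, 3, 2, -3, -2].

Parseval: Σ|x[n]|² = (1/N)Σ|X[k]|², so Σ|X[k]|² = N·Σ|x[n]|² = 5·35.0000

Σ|X[k]|² = N·Σ|x[n]|² = 5·35.0000 = 175.0000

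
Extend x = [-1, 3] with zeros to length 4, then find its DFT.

Original 2-point DFT: [2, -4]
Zero-padded 4-point DFT provides frequency interpolation.

DFT_4([x, 0, ...]) = [2, -1-3i, -4, -1+3i]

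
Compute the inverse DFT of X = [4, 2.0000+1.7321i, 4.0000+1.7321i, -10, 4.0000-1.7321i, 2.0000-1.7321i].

x[n] = (1/6) Σ(k=0 to 5) X[k] · e^(2πikn/6)

Computing each x[n]:
x[0] = 1
x[1] = 1
x[2] = -2
x[3] = 3
x[4] = -2
x[5] = 3

x = [1, 1, -2, 3, -2, 3]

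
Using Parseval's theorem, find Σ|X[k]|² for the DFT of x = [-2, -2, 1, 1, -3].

Parseval: Σ|x[n]|² = (1/N)Σ|X[k]|², so Σ|X[k]|² = N·Σ|x[n]|² = 5·19.0000

Σ|X[k]|² = N·Σ|x[n]|² = 5·19.0000 = 95.0000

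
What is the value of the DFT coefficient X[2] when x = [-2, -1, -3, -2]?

X[2] = Σ(n=0 to 3) x[n] · ω_4^(2n) where ω_4 = e^(-2πi/4)
= (-2)·ω_4^0 + (-1)·ω_4^2 + (-3)·ω_4^4 + (-2)·ω_4^6

X[2] = -2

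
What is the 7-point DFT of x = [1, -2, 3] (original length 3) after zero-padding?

Original 3-point DFT: [2, 0.5000+4.3301i, 0.5000-4.3301i]
Zero-padded 7-point DFT provides frequency interpolation.

DFT_7([x, 0, ...]) = [2, -0.9145-1.3611i, -1.2579+3.2515i, 4.6724+3.2133i, 4.6724-3.2133i, -1.2579-3.2515i, -0.9145+1.3611i]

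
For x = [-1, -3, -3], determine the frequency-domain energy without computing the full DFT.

Parseval: Σ|x[n]|² = (1/N)Σ|X[k]|², so Σ|X[k]|² = N·Σ|x[n]|² = 3·19.0000

Σ|X[k]|² = N·Σ|x[n]|² = 3·19.0000 = 57.0000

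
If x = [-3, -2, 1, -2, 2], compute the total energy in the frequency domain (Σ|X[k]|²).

Parseval: Σ|x[n]|² = (1/N)Σ|X[k]|², so Σ|X[k]|² = N·Σ|x[n]|² = 5·22.0000

Σ|X[k]|² = N·Σ|x[n]|² = 5·22.0000 = 110.0000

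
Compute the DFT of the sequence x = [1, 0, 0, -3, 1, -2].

X[k] = Σ(n=0 to 5) x[n] · ω_6^(nk)
where ω_6 = e^(-2πi/6)

Computing each X[k]:
X[0] = -3
X[1] = 2.5000-0.8660i
X[2] = -1.5000-2.5981i
X[3] = 7
X[4] = -1.5000+2.5981i
X[5] = 2.5000+0.8660i

X = [-3, 2.5000-0.8660i, -1.5000-2.5981i, 7, -1.5000+2.5981i, 2.5000+0.8660i]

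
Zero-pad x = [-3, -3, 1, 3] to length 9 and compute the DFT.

Original 4-point DFT: [-2, -4+6i, -2, -4-6i]
Zero-padded 9-point DFT provides frequency interpolation.

DFT_9([x, 0, ...]) = [-2, -6.6245-1.6545i, -5.9606+5.2105i, 1.0000+3.4641i, -0.9149-0.9292i, -0.9149+0.9292i, 1.0000-3.4641i, -5.9606-5.2105i, -6.6245+1.6545i]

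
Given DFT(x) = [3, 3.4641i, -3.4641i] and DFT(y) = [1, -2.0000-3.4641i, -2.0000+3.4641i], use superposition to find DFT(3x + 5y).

By linearity: DFT(3x + 5y) = 3·DFT(x) + 5·DFT(y)
= 3·[3, 3.4641i, -3.4641i] + 5·[1, -2.0000-3.4641i, -2.0000+3.4641i]

Computing element-wise:
Z[0] = 3·(3) + 5·(1) = 14
Z[1] = 3·(3.4641i) + 5·(-2.0000-3.4641i) = -10.0000-6.9282i
Z[2] = 3·(-3.4641i) + 5·(-2.0000+3.4641i) = -10.0000+6.9282i

DFT(3x + 5y) = 3·X + 5·Y = [14, -10.0000-6.9282i, -10.0000+6.9282i]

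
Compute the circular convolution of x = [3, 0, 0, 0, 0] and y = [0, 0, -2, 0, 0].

(x ⊛ y)[n] = Σ(m=0 to 4) x[m] · y[(n-m) mod 5]

Computing each output sample:
(x ⊛ y)[0] = 0
(x ⊛ y)[1] = 0
(x ⊛ y)[2] = -6
(x ⊛ y)[3] = 0
(x ⊛ y)[4] = 0

x ⊛ y = [0, 0, -6, 0, 0]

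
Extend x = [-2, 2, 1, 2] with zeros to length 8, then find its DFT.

Original 4-point DFT: [3, -3, -5, -3]
Zero-padded 8-point DFT provides frequency interpolation.

DFT_8([x, 0, ...]) = [3, -2.0000-3.8284i, -3, -2.0000-1.8284i, -5, -2.0000+1.8284i, -3, -2.0000+3.8284i]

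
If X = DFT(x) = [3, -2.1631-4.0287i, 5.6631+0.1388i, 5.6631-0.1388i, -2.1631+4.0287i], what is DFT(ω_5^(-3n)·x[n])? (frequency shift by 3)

Modulation property: DFT(ω_5^(-3n)·x[n]) = X[(k-3) mod 5], so circularly shift X by 3 positions.

X[k-3] = [5.6631+0.1388i, 5.6631-0.1388i, -2.1631+4.0287i, 3, -2.1631-4.0287i]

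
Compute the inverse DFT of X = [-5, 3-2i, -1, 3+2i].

x[n] = (1/4) Σ(k=0 to 3) X[k] · e^(2πikn/4)

Computing each x[n]:
x[0] = 0
x[1] = 0
x[2] = -3
x[3] = -2

x = [0, 0, -3, -2]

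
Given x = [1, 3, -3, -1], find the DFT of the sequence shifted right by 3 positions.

Time shift by 3: X_shifted[k] = ω_4^(3k) · X[k]
Shifted x = [3, -3, -1, 1]

DFT(x[n-3]) = [0, 4+4i, 4, 4-4i]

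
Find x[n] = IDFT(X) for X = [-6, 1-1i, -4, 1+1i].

x[n] = (1/4) Σ(k=0 to 3) X[k] · e^(2πikn/4)

Computing each x[n]:
x[0] = -2
x[1] = 0
x[2] = -3
x[3] = -1

x = [-2, 0, -3, -1]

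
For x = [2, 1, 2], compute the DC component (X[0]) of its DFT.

X[0] = Σ(n=0 to 2) x[n] · ω_3^0 = Σ x[n]
= (2) + (1) + (2)

X[0] = 5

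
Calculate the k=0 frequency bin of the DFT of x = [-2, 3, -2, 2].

X[0] = Σ(n=0 to 3) x[n] · ω_4^0 = Σ x[n]
= (-2) + (3) + (-2) + (2)

X[0] = 1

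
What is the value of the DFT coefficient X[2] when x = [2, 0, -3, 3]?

X[2] = Σ(n=0 to 3) x[n] · ω_4^(2n) where ω_4 = e^(-2πi/4)
= (2)·ω_4^0 + (0)·ω_4^2 + (-3)·ω_4^4 + (3)·ω_4^6

X[2] = -4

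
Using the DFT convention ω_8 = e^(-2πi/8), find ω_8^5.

ω_8^5 = e^(-2πi·5/8)
= cos(-2π·5/8) + i·sin(-2π·5/8)
= cos(-10π/8) + i·sin(-10π/8)

ω_8^5 = cos(-10π/8) + i·sin(-10π/8) = -0.7071+0.7071i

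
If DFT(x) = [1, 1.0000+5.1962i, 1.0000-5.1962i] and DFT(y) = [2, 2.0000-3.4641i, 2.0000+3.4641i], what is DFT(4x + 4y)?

By linearity: DFT(4x + 4y) = 4·DFT(x) + 4·DFT(y)
= 4·[1, 1.0000+5.1962i, 1.0000-5.1962i] + 4·[2, 2.0000-3.4641i, 2.0000+3.4641i]

Computing element-wise:
Z[0] = 4·(1) + 4·(2) = 12
Z[1] = 4·(1.0000+5.1962i) + 4·(2.0000-3.4641i) = 12.0000+6.9284i
Z[2] = 4·(1.0000-5.1962i) + 4·(2.0000+3.4641i) = 12.0000-6.9284i

DFT(4x + 4y) = 4·X + 4·Y = [12, 12.0000+6.9284i, 12.0000-6.9284i]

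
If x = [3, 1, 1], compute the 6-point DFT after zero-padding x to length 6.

Original 3-point DFT: [5, 2, 2]
Zero-padded 6-point DFT provides frequency interpolation.

DFT_6([x, 0, ...]) = [5, 3.0000-1.7321i, 2, 3, 2, 3.0000+1.7321i]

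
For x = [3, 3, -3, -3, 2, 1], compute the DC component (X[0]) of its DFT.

X[0] = Σ(n=0 to 5) x[n] · ω_6^0 = Σ x[n]
= (3) + (3) + (-3) + (-3) + (2) + (1)

X[0] = 3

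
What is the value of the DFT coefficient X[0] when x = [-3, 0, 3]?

X[0] = Σ(n=0 to 2) x[n] · ω_3^0 = Σ x[n]
= (-3) + (0) + (3)

X[0] = 0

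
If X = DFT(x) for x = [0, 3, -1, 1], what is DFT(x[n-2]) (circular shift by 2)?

Time shift by 2: X_shifted[k] = ω_4^(2k) · X[k]
Shifted x = [-1, 1, 0, 3]

DFT(x[n-2]) = [3, -1+2i, -5, -1-2i]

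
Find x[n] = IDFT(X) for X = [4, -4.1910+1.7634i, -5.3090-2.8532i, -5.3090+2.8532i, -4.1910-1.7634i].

x[n] = (1/5) Σ(k=0 to 4) X[k] · e^(2πikn/5)

Computing each x[n]:
x[0] = -3
x[1] = 2
x[2] = 0
x[3] = 3
x[4] = 2

x = [-3, 2, 0, 3, 2]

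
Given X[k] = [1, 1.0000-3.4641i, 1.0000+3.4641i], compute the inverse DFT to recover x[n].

x[n] = (1/3) Σ(k=0 to 2) X[k] · e^(2πikn/3)

Computing each x[n]:
x[0] = 1
x[1] = 2
x[2] = -2

x = [1, 2, -2]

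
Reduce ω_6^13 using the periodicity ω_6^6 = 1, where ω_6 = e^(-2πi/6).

Since ω_6^6 = 1, powers reduce modulo 6.
13 mod 6 = 1
So ω_6^13 = ω_6^1 = e^(-2πi·1/6)

ω_6^13 = ω_6^1 = 0.5000-0.8660i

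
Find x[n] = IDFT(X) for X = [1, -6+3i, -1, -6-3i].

x[n] = (1/4) Σ(k=0 to 3) X[k] · e^(2πikn/4)

Computing each x[n]:
x[0] = -3
x[1] = -1
x[2] = 3
x[3] = 2

x = [-3, -1, 3, 2]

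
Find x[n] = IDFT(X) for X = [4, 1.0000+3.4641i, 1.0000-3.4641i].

x[n] = (1/3) Σ(k=0 to 2) X[k] · e^(2πikn/3)

Computing each x[n]:
x[0] = 2
x[1] = -1
x[2] = 3

x = [2, -1, 3]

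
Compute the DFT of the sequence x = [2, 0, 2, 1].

X[k] = Σ(n=0 to 3) x[n] · ω_4^(nk)
where ω_4 = e^(-2πi/4)

Computing each X[k]:
X[0] = 5
X[1] = 1i
X[2] = 3
X[3] = -1i

X = [5, 1i, 3, -1i]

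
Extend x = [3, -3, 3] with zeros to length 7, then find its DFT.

Original 3-point DFT: [3, 3.0000+5.1962i, 3.0000-5.1962i]
Zero-padded 7-point DFT provides frequency interpolation.

DFT_7([x, 0, ...]) = [3, 0.4620-0.5793i, 0.9647+4.2264i, 7.5734+3.6471i, 7.5734-3.6471i, 0.9647-4.2264i, 0.4620+0.5793i]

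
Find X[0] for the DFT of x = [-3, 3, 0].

X[0] = Σ(n=0 to 2) x[n] · ω_3^0 = Σ x[n]
= (-3) + (3) + (0)

X[0] = 0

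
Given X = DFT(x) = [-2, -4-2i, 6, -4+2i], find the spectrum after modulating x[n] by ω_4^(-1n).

Modulation property: DFT(ω_4^(-1n)·x[n]) = X[(k-1) mod 4], so circularly shift X by 1 positions.

X[k-1] = [-4+2i, -2, -4-2i, 6]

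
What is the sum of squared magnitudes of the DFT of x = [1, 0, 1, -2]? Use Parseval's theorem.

Parseval: Σ|x[n]|² = (1/N)Σ|X[k]|², so Σ|X[k]|² = N·Σ|x[n]|² = 4·6.0000

Σ|X[k]|² = N·Σ|x[n]|² = 4·6.0000 = 24.0000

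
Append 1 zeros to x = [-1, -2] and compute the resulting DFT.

Original 2-point DFT: [-3, 1]
Zero-padded 3-point DFT provides frequency interpolation.

DFT_3([x, 0, ...]) = [-3, 1.7321i, -1.7321i]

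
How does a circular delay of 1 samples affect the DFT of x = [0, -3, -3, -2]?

Time shift by 1: X_shifted[k] = ω_4^(1k) · X[k]
Shifted x = [-2, 0, -3, -3]

DFT(x[n-1]) = [-8, 1-3i, -2, 1+3i]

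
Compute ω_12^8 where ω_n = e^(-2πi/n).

ω_12^8 = e^(-2πi·8/12)
= cos(-2π·8/12) + i·sin(-2π·8/12)
= cos(-16π/12) + i·sin(-16π/12)

ω_12^8 = cos(-16π/12) + i·sin(-16π/12) = -0.5000+0.8660i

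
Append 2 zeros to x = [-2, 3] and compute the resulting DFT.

Original 2-point DFT: [1, -5]
Zero-padded 4-point DFT provides frequency interpolation.

DFT_4([x, 0, ...]) = [1, -2-3i, -5, -2+3i]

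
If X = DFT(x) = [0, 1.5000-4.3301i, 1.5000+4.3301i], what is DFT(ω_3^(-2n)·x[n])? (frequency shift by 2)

Modulation property: DFT(ω_3^(-2n)·x[n]) = X[(k-2) mod 3], so circularly shift X by 2 positions.

X[k-2] = [1.5000-4.3301i, 1.5000+4.3301i, 0]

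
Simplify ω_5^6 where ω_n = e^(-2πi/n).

Since ω_5^5 = 1, powers reduce modulo 5.
6 mod 5 = 1
So ω_5^6 = ω_5^1 = e^(-2πi·1/5)

ω_5^6 = ω_5^1 = 0.3090-0.9511i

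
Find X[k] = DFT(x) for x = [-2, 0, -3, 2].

X[k] = Σ(n=0 to 3) x[n] · ω_4^(nk)
where ω_4 = e^(-2πi/4)

Computing each X[k]:
X[0] = -3
X[1] = 1+2i
X[2] = -7
X[3] = 1-2i

X = [-3, 1+2i, -7, 1-2i]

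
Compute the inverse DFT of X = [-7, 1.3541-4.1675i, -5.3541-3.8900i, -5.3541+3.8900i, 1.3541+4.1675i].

x[n] = (1/5) Σ(k=0 to 4) X[k] · e^(2πikn/5)

Computing each x[n]:
x[0] = -3
x[1] = 3
x[2] = -3
x[3] = -2
x[4] = -2

x = [-3, 3, -3, -2, -2]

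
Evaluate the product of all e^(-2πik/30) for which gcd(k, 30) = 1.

The primitive 30th roots of unity are ω_30^k for k coprime to 30: k ∈ {1, 7, 11, 13, 17, 19, 23, 29}
Their product equals the constant term of the cyclotomic polynomial Φ_30(x) up to sign.
For n ≥ 3, the product of all primitive nth roots of unity is 1. (For n=1 it is 1; for n=2 it is -1.)

1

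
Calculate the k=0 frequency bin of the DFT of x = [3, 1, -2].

X[0] = Σ(n=0 to 2) x[n] · ω_3^0 = Σ x[n]
= (3) + (1) + (-2)

X[0] = 2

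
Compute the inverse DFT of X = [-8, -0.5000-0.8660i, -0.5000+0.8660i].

x[n] = (1/3) Σ(k=0 to 2) X[k] · e^(2πikn/3)

Computing each x[n]:
x[0] = -3
x[1] = -2
x[2] = -3

x = [-3, -2, -3]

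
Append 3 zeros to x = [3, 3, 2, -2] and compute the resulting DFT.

Original 4-point DFT: [6, 1-5i, 4, 1+5i]
Zero-padded 7-point DFT provides frequency interpolation.

DFT_7([x, 0, ...]) = [6, 6.2274-3.4276i, -0.7165-3.6207i, 1.9891+2.2119i, 1.9891-2.2119i, -0.7165+3.6207i, 6.2274+3.4276i]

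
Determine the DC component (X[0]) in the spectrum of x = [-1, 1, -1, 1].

X[0] = Σ(n=0 to 3) x[n] · ω_4^0 = Σ x[n]
= (-1) + (1) + (-1) + (1)

X[0] = 0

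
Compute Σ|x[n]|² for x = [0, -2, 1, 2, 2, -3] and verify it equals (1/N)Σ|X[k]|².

Time domain:
Σ|x[n]|² = |0|² + |-2|² + |1|² + |2|² + |2|² + |-3|² = 22.0000

Frequency domain:
(1/6)Σ|X[k]|² = (1/6)(|0|² + |-6|² + |3.0000-1.7321i|² + |6|² + |3.0000+1.7321i|² + |-6|²) = (1/6)·132.0000 = 22.0000

Both sides agree, confirming Parseval's theorem.

Σ|x[n]|² = (1/N)Σ|X[k]|² = 22.0000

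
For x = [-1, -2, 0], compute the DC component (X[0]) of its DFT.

X[0] = Σ(n=0 to 2) x[n] · ω_3^0 = Σ x[n]
= (-1) + (-2) + (0)

X[0] = -3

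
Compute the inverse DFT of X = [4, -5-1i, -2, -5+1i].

x[n] = (1/4) Σ(k=0 to 3) X[k] · e^(2πikn/4)

Computing each x[n]:
x[0] = -2
x[1] = 2
x[2] = 3
x[3] = 1

x = [-2, 2, 3, 1]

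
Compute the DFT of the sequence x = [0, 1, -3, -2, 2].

X[k] = Σ(n=0 to 4) x[n] · ω_5^(nk)
where ω_5 = e^(-2πi/5)

Computing each X[k]:
X[0] = -2
X[1] = 4.9721+1.5388i
X[2] = -3.9721-0.3633i
X[3] = -3.9721+0.3633i
X[4] = 4.9721-1.5388i

X = [-2, 4.9721+1.5388i, -3.9721-0.3633i, -3.9721+0.3633i, 4.9721-1.5388i]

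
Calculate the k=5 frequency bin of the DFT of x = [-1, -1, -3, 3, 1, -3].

X[5] = Σ(n=0 to 5) x[n] · ω_6^(5n) where ω_6 = e^(-2πi/6)
= (-1)·ω_6^0 + (-1)·ω_6^5 + (-3)·ω_6^10 + (3)·ω_6^15 + (1)·ω_6^20 + (-3)·ω_6^25

X[5] = -5.0000-1.7321i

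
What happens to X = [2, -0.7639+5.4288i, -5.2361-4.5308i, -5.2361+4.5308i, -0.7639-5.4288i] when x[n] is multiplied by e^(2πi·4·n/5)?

Modulation property: DFT(ω_5^(-4n)·x[n]) = X[(k-4) mod 5], so circularly shift X by 4 positions.

X[k-4] = [-0.7639+5.4288i, -5.2361-4.5308i, -5.2361+4.5308i, -0.7639-5.4288i, 2]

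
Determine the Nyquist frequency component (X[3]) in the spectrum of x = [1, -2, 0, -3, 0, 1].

X[3] = Σ(n=0 to 5) x[n] · ω_6^(3n) where ω_6 = e^(-2πi/6)
= (1)·ω_6^0 + (-2)·ω_6^3 + (0)·ω_6^6 + (-3)·ω_6^9 + (0)·ω_6^12 + (1)·ω_6^15

X[3] = 5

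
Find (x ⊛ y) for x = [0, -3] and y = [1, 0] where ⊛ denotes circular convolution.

(x ⊛ y)[n] = Σ(m=0 to 1) x[m] · y[(n-m) mod 2]

Computing each output sample:
(x ⊛ y)[0] = 0
(x ⊛ y)[1] = -3

x ⊛ y = [0, -3]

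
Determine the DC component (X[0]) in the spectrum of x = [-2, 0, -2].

X[0] = Σ(n=0 to 2) x[n] · ω_3^0 = Σ x[n]
= (-2) + (0) + (-2)

X[0] = -4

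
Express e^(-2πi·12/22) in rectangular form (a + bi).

ω_22^12 = e^(-2πi·12/22)
= cos(-2π·12/22) + i·sin(-2π·12/22)
= cos(-24π/22) + i·sin(-24π/22)

ω_22^12 = cos(-24π/22) + i·sin(-24π/22) = -0.9595+0.2817i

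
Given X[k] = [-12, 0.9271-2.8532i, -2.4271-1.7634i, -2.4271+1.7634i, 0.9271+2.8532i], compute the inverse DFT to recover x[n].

x[n] = (1/5) Σ(k=0 to 4) X[k] · e^(2πikn/5)

Computing each x[n]:
x[0] = -3
x[1] = 0
x[2] = -3
x[3] = -3
x[4] = -3

x = [-3, 0, -3, -3, -3]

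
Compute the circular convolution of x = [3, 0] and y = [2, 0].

(x ⊛ y)[n] = Σ(m=0 to 1) x[m] · y[(n-m) mod 2]

Computing each output sample:
(x ⊛ y)[0] = 6
(x ⊛ y)[1] = 0

x ⊛ y = [6, 0]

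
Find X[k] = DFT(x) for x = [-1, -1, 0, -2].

X[k] = Σ(n=0 to 3) x[n] · ω_4^(nk)
where ω_4 = e^(-2πi/4)

Computing each X[k]:
X[0] = -4
X[1] = -1-1i
X[2] = 2
X[3] = -1+1i

X = [-4, -1-1i, 2, -1+1i]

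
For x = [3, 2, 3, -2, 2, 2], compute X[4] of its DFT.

X[4] = Σ(n=0 to 5) x[n] · ω_6^(4n) where ω_6 = e^(-2πi/6)
= (3)·ω_6^0 + (2)·ω_6^4 + (3)·ω_6^8 + (-2)·ω_6^12 + (2)·ω_6^16 + (2)·ω_6^20

X[4] = -3.5000-0.8660i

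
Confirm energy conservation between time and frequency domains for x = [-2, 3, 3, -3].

Time domain:
Σ|x[n]|² = |-2|² + |3|² + |3|² + |-3|² = 31.0000

Frequency domain:
(1/4)Σ|X[k]|² = (1/4)(|1|² + |-5-6i|² + |1|² + |-5+6i|²) = (1/4)·124.0000 = 31.0000

Both sides agree, confirming Parseval's theorem.

Σ|x[n]|² = (1/N)Σ|X[k]|² = 31.0000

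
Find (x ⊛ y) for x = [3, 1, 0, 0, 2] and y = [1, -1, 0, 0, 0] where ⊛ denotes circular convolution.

(x ⊛ y)[n] = Σ(m=0 to 4) x[m] · y[(n-m) mod 5]

Computing each output sample:
(x ⊛ y)[0] = 1
(x ⊛ y)[1] = -2
(x ⊛ y)[2] = -1
(x ⊛ y)[3] = 0
(x ⊛ y)[4] = 2

x ⊛ y = [1, -2, -1, 0, 2]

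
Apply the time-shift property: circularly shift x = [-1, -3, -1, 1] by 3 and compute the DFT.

Time shift by 3: X_shifted[k] = ω_4^(3k) · X[k]
Shifted x = [-3, -1, 1, -1]

DFT(x[n-3]) = [-4, -4, 0, -4]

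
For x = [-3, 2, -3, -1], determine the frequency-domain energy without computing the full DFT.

Parseval: Σ|x[n]|² = (1/N)Σ|X[k]|², so Σ|X[k]|² = N·Σ|x[n]|² = 4·23.0000

Σ|X[k]|² = N·Σ|x[n]|² = 4·23.0000 = 92.0000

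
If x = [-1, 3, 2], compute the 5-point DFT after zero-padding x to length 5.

Original 3-point DFT: [4, -3.5000-0.8660i, -3.5000+0.8660i]
Zero-padded 5-point DFT provides frequency interpolation.

DFT_5([x, 0, ...]) = [4, -1.6910-4.0287i, -2.8090+0.1388i, -2.8090-0.1388i, -1.6910+4.0287i]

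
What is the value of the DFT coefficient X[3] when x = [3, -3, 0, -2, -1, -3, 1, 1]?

X[3] = Σ(n=0 to 7) x[n] · ω_8^(3n) where ω_8 = e^(-2πi/8)
= (3)·ω_8^0 + (-3)·ω_8^3 + (0)·ω_8^6 + (-2)·ω_8^9 + (-1)·ω_8^12 + (-3)·ω_8^15 + (1)·ω_8^18 + (1)·ω_8^21

X[3] = 1.8787+1.1213i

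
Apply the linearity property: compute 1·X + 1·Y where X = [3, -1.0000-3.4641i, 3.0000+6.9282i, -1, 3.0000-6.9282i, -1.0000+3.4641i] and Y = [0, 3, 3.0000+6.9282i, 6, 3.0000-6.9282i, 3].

By linearity: DFT(1x + 1y) = 1·DFT(x) + 1·DFT(y)
= 1·[3, -1.0000-3.4641i, 3.0000+6.9282i, -1, 3.0000-6.9282i, -1.0000+3.4641i] + 1·[0, 3, 3.0000+6.9282i, 6, 3.0000-6.9282i, 3]

Computing element-wise:
Z[0] = 1·(3) + 1·(0) = 3
Z[1] = 1·(-1.0000-3.4641i) + 1·(3) = 2.0000-3.4641i
Z[2] = 1·(3.0000+6.9282i) + 1·(3.0000+6.9282i) = 6.0000+13.8564i
Z[3] = 1·(-1) + 1·(6) = 5
Z[4] = 1·(3.0000-6.9282i) + 1·(3.0000-6.9282i) = 6.0000-13.8564i
Z[5] = 1·(-1.0000+3.4641i) + 1·(3) = 2.0000+3.4641i

DFT(1x + 1y) = 1·X + 1·Y = [3, 2.0000-3.4641i, 6.0000+13.8564i, 5, 6.0000-13.8564i, 2.0000+3.4641i]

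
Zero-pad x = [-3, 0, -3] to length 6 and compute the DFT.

Original 3-point DFT: [-6, -1.5000-2.5981i, -1.5000+2.5981i]
Zero-padded 6-point DFT provides frequency interpolation.

DFT_6([x, 0, ...]) = [-6, -1.5000+2.5981i, -1.5000-2.5981i, -6, -1.5000+2.5981i, -1.5000-2.5981i]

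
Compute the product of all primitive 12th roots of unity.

The primitive 12th roots of unity are ω_12^k for k coprime to 12: k ∈ {1, 5, 7, 11}
Their product equals the constant term of the cyclotomic polynomial Φ_12(x) up to sign.
For n ≥ 3, the product of all primitive nth roots of unity is 1. (For n=1 it is 1; for n=2 it is -1.)

1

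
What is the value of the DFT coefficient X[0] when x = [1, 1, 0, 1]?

X[0] = Σ(n=0 to 3) x[n] · ω_4^0 = Σ x[n]
= (1) + (1) + (0) + (1)

X[0] = 3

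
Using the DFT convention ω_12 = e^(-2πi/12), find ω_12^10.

ω_12^10 = e^(-2πi·10/12)
= cos(-2π·10/12) + i·sin(-2π·10/12)
= cos(-20π/12) + i·sin(-20π/12)

ω_12^10 = cos(-20π/12) + i·sin(-20π/12) = 0.5000+0.8660i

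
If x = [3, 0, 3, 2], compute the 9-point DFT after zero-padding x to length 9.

Original 4-point DFT: [8, 2i, 4, -2i]
Zero-padded 9-point DFT provides frequency interpolation.

DFT_9([x, 0, ...]) = [8, 2.5209-4.6865i, -0.8191+0.7060i, 3.5000+2.5981i, 4.2981+0.1963i, 4.2981-0.1963i, 3.5000-2.5981i, -0.8191-0.7060i, 2.5209+4.6865i]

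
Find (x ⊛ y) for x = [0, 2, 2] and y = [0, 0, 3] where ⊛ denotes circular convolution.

(x ⊛ y)[n] = Σ(m=0 to 2) x[m] · y[(n-m) mod 3]

Computing each output sample:
(x ⊛ y)[0] = 6
(x ⊛ y)[1] = 6
(x ⊛ y)[2] = 0

x ⊛ y = [6, 6, 0]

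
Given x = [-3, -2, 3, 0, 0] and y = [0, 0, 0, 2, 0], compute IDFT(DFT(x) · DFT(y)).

(x ⊛ y)[n] = Σ(m=0 to 4) x[m] · y[(n-m) mod 5]

Computing each output sample:
(x ⊛ y)[0] = 6
(x ⊛ y)[1] = 0
(x ⊛ y)[2] = 0
(x ⊛ y)[3] = -6
(x ⊛ y)[4] = -4

x ⊛ y = [6, 0, 0, -6, -4]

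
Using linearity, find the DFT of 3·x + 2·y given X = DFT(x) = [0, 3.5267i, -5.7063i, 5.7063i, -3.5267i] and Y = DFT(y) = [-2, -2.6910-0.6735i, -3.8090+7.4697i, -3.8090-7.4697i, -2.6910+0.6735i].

By linearity: DFT(3x + 2y) = 3·DFT(x) + 2·DFT(y)
= 3·[0, 3.5267i, -5.7063i, 5.7063i, -3.5267i] + 2·[-2, -2.6910-0.6735i, -3.8090+7.4697i, -3.8090-7.4697i, -2.6910+0.6735i]

Computing element-wise:
Z[0] = 3·(0) + 2·(-2) = -4
Z[1] = 3·(3.5267i) + 2·(-2.6910-0.6735i) = -5.3820+9.2331i
Z[2] = 3·(-5.7063i) + 2·(-3.8090+7.4697i) = -7.6180-2.1795i
Z[3] = 3·(5.7063i) + 2·(-3.8090-7.4697i) = -7.6180+2.1795i
Z[4] = 3·(-3.5267i) + 2·(-2.6910+0.6735i) = -5.3820-9.2331i

DFT(3x + 2y) = 3·X + 2·Y = [-4, -5.3820+9.2331i, -7.6180-2.1795i, -7.6180+2.1795i, -5.3820-9.2331i]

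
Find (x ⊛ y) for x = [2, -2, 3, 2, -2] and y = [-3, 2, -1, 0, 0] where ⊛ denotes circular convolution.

(x ⊛ y)[n] = Σ(m=0 to 4) x[m] · y[(n-m) mod 5]

Computing each output sample:
(x ⊛ y)[0] = -12
(x ⊛ y)[1] = 12
(x ⊛ y)[2] = -15
(x ⊛ y)[3] = 2
(x ⊛ y)[4] = 7

x ⊛ y = [-12, 12, -15, 2, 7]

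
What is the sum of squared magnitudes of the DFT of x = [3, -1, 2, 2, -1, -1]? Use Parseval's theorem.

Parseval: Σ|x[n]|² = (1/N)Σ|X[k]|², so Σ|X[k]|² = N·Σ|x[n]|² = 6·20.0000

Σ|X[k]|² = N·Σ|x[n]|² = 6·20.0000 = 120.0000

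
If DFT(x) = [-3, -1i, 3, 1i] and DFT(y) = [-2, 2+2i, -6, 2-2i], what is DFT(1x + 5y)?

By linearity: DFT(1x + 5y) = 1·DFT(x) + 5·DFT(y)
= 1·[-3, -1i, 3, 1i] + 5·[-2, 2+2i, -6, 2-2i]

Computing element-wise:
Z[0] = 1·(-3) + 5·(-2) = -13
Z[1] = 1·(-1i) + 5·(2+2i) = 10+9i
Z[2] = 1·(3) + 5·(-6) = -27
Z[3] = 1·(1i) + 5·(2-2i) = 10-9i

DFT(1x + 5y) = 1·X + 5·Y = [-13, 10+9i, -27, 10-9i]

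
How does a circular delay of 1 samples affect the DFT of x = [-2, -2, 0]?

Time shift by 1: X_shifted[k] = ω_3^(1k) · X[k]
Shifted x = [0, -2, -2]

DFT(x[n-1]) = [-4, 2, 2]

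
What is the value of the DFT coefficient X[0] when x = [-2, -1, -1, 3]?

X[0] = Σ(n=0 to 3) x[n] · ω_4^0 = Σ x[n]
= (-2) + (-1) + (-1) + (3)

X[0] = -1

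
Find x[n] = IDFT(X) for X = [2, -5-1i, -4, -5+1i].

x[n] = (1/4) Σ(k=0 to 3) X[k] · e^(2πikn/4)

Computing each x[n]:
x[0] = -3
x[1] = 2
x[2] = 2
x[3] = 1

x = [-3, 2, 2, 1]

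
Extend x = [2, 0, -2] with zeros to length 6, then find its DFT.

Original 3-point DFT: [0, 3.0000-1.7321i, 3.0000+1.7321i]
Zero-padded 6-point DFT provides frequency interpolation.

DFT_6([x, 0, ...]) = [0, 3.0000+1.7321i, 3.0000-1.7321i, 0, 3.0000+1.7321i, 3.0000-1.7321i]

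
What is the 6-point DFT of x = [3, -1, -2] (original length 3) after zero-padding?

Original 3-point DFT: [0, 4.5000-0.8660i, 4.5000+0.8660i]
Zero-padded 6-point DFT provides frequency interpolation.

DFT_6([x, 0, ...]) = [0, 3.5000+2.5981i, 4.5000-0.8660i, 2, 4.5000+0.8660i, 3.5000-2.5981i]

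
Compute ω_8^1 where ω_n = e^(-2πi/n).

ω_8^1 = e^(-2πi·1/8)
= cos(-2π·1/8) + i·sin(-2π·1/8)
= cos(-2π/8) + i·sin(-2π/8)

ω_8^1 = cos(-2π/8) + i·sin(-2π/8) = 0.7071-0.7071i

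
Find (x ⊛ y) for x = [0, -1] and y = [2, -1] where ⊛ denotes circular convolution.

(x ⊛ y)[n] = Σ(m=0 to 1) x[m] · y[(n-m) mod 2]

Computing each output sample:
(x ⊛ y)[0] = 1
(x ⊛ y)[1] = -2

x ⊛ y = [1, -2]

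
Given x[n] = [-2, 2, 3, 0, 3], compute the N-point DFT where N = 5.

X[k] = Σ(n=0 to 4) x[n] · ω_5^(nk)
where ω_5 = e^(-2πi/5)

Computing each X[k]:
X[0] = 6
X[1] = -2.8820-0.8123i
X[2] = -5.1180+3.4410i
X[3] = -5.1180-3.4410i
X[4] = -2.8820+0.8123i

X = [6, -2.8820-0.8123i, -5.1180+3.4410i, -5.1180-3.4410i, -2.8820+0.8123i]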